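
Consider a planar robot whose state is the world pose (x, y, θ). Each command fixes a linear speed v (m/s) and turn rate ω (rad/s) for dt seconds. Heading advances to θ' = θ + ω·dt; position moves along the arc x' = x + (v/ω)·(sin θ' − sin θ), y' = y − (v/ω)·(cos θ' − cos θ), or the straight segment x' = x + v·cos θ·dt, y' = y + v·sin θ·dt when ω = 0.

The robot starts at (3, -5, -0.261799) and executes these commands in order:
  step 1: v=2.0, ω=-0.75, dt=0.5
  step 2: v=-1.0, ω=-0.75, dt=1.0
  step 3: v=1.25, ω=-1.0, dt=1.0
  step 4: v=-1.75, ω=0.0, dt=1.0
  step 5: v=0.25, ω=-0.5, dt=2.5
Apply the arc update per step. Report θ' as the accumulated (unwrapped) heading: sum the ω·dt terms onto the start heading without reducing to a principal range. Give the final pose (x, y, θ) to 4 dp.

(3.6996, -4.6197, -3.6368)

step 1: θ'=-0.6368 (R=-2.6667) → pose (3.8955, -5.4318, -0.6368)
step 2: θ'=-1.3868 (R=1.3333) → pose (3.3775, -4.6037, -1.3868)
step 3: θ'=-2.3868 (R=-1.2500) → pose (3.0050, -5.7430, -2.3868)
step 4: θ'=-2.3868 (straight) → pose (4.2797, -4.5440, -2.3868)
step 5: θ'=-3.6368 (R=-0.5000) → pose (3.6996, -4.6197, -3.6368)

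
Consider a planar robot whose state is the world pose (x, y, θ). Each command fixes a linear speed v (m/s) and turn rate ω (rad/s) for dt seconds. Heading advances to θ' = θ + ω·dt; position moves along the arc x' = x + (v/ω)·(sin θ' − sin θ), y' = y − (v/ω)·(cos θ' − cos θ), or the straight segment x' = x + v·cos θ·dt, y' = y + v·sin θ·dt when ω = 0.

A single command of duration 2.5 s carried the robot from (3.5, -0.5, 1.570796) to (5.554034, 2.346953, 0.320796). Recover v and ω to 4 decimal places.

Δθ = 0.320796 − 1.570796 = -1.250000
ω = Δθ/dt = -1.250000/2.5 = -0.5000
R = −Δy/(cos θ' − cos θ) = -3.0000
v = R·ω = -3.0000·-0.5000 = 1.5000

v = 1.5000, ω = -0.5000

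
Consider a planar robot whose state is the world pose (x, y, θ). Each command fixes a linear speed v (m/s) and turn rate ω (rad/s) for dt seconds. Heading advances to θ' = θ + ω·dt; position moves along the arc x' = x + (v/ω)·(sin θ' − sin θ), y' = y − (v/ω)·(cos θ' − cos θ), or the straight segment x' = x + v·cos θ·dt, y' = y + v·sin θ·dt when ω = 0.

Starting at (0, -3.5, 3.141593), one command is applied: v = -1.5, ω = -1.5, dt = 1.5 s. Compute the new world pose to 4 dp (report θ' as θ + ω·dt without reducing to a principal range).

θ' = 3.1416 + -1.5·1.5 = 0.8916
R = v/ω = -1.5/-1.5 = 1.0000
x' = 0 + 1.0000·(sin 0.8916 − sin 3.1416) = 0.7781
y' = -3.5 − 1.0000·(cos 0.8916 − cos 3.1416) = -5.1282

(0.7781, -5.1282, 0.8916)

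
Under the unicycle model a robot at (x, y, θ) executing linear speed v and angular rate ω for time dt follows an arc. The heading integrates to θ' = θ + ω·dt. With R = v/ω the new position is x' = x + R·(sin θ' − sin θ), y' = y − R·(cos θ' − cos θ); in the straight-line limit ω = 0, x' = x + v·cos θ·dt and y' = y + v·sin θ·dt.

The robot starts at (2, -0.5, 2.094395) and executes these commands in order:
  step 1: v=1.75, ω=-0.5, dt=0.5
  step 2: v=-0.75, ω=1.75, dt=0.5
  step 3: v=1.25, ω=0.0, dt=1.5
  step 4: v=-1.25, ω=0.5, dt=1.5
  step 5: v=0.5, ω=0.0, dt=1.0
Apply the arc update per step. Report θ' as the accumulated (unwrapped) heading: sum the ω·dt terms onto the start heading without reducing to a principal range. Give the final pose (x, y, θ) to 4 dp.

step 1: θ'=1.8444 (R=-3.5000) → pose (1.6613, 0.3043, 1.8444)
step 2: θ'=2.7194 (R=-0.4286) → pose (1.8983, 0.0292, 2.7194)
step 3: θ'=2.7194 (straight) → pose (0.1879, 0.7975, 2.7194)
step 4: θ'=3.4694 (R=-2.5000) → pose (2.0173, 0.7111, 3.4694)
step 5: θ'=3.4694 (straight) → pose (1.5439, 0.5501, 3.4694)

(1.5439, 0.5501, 3.4694)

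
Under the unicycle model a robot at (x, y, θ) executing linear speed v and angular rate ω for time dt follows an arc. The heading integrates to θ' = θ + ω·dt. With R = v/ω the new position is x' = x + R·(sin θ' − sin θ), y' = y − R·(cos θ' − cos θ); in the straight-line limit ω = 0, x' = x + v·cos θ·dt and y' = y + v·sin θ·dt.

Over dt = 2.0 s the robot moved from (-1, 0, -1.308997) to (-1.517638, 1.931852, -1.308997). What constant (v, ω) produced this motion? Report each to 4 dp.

Δθ = -1.308997 − -1.308997 = 0.000000
ω = Δθ/dt = 0.000000/2.0 = 0.0000
ω = 0 → v = (Δx·cos θ + Δy·sin θ)/dt = -1.0000

v = -1.0000, ω = 0.0000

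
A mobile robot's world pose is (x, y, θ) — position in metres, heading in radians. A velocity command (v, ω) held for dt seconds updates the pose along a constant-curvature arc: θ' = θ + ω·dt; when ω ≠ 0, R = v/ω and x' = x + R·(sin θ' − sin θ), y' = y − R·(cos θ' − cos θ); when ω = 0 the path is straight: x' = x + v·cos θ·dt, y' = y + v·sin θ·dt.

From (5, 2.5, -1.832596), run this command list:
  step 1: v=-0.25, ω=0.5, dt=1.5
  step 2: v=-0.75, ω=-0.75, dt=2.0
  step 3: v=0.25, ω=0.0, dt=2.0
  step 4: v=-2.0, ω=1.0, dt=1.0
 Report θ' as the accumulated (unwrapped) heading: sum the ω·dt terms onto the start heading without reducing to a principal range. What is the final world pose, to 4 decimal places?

(5.8268, 5.5876, -1.5826)

step 1: θ'=-1.0826 (R=-0.5000) → pose (4.9586, 2.8639, -1.0826)
step 2: θ'=-2.5826 (R=1.0000) → pose (5.3115, 4.1808, -2.5826)
step 3: θ'=-2.5826 (straight) → pose (4.8876, 3.9156, -2.5826)
step 4: θ'=-1.5826 (R=-2.0000) → pose (5.8268, 5.5876, -1.5826)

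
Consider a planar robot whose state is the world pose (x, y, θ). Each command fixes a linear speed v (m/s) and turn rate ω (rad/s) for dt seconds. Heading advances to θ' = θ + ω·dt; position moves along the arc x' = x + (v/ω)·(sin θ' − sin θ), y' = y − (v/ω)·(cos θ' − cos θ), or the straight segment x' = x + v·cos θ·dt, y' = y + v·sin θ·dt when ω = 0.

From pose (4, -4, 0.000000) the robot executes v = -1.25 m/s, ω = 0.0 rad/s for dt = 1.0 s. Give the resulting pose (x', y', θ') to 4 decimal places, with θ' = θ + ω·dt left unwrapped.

θ' = 0.0000 + 0.0·1.0 = 0.0000
ω = 0 → straight: x' = 4 + -1.25·cos(0.0000)·1.0 = 2.7500
y' = -4 + -1.25·sin(0.0000)·1.0 = -4.0000

(2.7500, -4.0000, 0.0000)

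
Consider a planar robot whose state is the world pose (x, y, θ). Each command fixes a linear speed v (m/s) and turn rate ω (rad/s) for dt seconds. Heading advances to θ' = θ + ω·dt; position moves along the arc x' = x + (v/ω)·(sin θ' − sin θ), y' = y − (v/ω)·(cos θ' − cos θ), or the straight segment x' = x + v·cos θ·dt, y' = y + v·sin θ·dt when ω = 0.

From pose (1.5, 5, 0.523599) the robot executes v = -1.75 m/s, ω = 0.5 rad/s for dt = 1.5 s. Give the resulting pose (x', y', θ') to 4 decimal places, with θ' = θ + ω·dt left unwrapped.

θ' = 0.5236 + 0.5·1.5 = 1.2736
R = v/ω = -1.75/0.5 = -3.5000
x' = 1.5 + -3.5000·(sin 1.2736 − sin 0.5236) = -0.0966
y' = 5 − -3.5000·(cos 1.2736 − cos 0.5236) = 2.9939

(-0.0966, 2.9939, 1.2736)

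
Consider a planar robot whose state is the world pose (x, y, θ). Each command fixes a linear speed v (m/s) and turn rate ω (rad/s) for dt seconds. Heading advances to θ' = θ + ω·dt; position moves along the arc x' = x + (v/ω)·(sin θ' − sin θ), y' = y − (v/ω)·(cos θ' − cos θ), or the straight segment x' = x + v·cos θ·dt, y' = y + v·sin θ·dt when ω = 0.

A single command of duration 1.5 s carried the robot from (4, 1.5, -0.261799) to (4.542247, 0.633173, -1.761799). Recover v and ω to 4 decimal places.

Δθ = -1.761799 − -0.261799 = -1.500000
ω = Δθ/dt = -1.500000/1.5 = -1.0000
R = −Δy/(cos θ' − cos θ) = -0.7500
v = R·ω = -0.7500·-1.0000 = 0.7500

v = 0.7500, ω = -1.0000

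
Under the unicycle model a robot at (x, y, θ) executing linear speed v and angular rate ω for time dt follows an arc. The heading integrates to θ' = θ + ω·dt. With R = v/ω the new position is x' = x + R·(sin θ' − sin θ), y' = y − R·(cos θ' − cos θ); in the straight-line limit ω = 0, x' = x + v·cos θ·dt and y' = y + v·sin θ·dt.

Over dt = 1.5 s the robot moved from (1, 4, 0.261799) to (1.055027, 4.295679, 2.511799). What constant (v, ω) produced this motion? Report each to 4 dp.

v = 0.2500, ω = 1.5000

Δθ = 2.511799 − 0.261799 = 2.250000
ω = Δθ/dt = 2.250000/1.5 = 1.5000
R = −Δy/(cos θ' − cos θ) = 0.1667
v = R·ω = 0.1667·1.5000 = 0.2500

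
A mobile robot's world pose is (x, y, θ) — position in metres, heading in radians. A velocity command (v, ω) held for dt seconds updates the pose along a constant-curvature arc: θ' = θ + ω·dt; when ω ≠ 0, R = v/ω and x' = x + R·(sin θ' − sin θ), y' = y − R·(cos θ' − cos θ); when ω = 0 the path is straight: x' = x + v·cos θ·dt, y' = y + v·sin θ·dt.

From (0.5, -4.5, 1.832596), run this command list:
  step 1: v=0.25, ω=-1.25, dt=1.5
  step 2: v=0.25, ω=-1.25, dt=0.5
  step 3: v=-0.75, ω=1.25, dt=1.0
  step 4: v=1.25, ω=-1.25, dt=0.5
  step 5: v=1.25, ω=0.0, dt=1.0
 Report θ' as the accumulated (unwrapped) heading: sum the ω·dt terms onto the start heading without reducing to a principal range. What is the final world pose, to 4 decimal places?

(1.9570, -4.1503, -0.0424)

step 1: θ'=-0.0424 (R=-0.2000) → pose (0.7017, -4.2484, -0.0424)
step 2: θ'=-0.6674 (R=-0.2000) → pose (0.8170, -4.2911, -0.6674)
step 3: θ'=0.5826 (R=-0.6000) → pose (0.1155, -4.2614, 0.5826)
step 4: θ'=-0.0424 (R=-1.0000) → pose (0.7081, -4.0973, -0.0424)
step 5: θ'=-0.0424 (straight) → pose (1.9570, -4.1503, -0.0424)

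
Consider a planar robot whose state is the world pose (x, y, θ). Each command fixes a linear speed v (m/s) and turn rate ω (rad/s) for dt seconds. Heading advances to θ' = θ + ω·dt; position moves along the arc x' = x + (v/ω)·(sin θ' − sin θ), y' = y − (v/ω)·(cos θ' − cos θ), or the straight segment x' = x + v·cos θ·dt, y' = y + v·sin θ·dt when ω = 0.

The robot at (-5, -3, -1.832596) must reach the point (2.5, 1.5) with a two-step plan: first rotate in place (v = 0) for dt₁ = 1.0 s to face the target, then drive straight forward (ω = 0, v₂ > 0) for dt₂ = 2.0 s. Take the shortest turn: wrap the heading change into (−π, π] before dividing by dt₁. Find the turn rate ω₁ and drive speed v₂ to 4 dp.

ω₁ = 2.3730, v₂ = 4.3732

heading to target = atan2(1.5−-3, 2.5−-5) = 0.5404
Δθ = wrap(0.5404 − -1.8326) = 2.3730; ω₁ = Δθ/dt₁ = 2.3730
distance = √((2.5−-5)² + (1.5−-3)²) = 8.7464; v₂ = distance/dt₂ = 4.3732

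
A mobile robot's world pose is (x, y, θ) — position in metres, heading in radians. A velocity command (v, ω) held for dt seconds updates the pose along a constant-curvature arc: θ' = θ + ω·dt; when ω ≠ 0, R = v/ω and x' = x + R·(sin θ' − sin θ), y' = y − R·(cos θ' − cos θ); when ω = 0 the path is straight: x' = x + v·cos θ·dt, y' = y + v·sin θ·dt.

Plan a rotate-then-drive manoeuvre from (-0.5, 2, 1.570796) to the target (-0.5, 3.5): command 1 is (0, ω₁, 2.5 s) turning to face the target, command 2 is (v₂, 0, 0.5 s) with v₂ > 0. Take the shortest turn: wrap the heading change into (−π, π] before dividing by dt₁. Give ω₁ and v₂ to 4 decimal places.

ω₁ = 0.0000, v₂ = 3.0000

heading to target = atan2(3.5−2, -0.5−-0.5) = 1.5708
Δθ = wrap(1.5708 − 1.5708) = 0.0000; ω₁ = Δθ/dt₁ = 0.0000
distance = √((-0.5−-0.5)² + (3.5−2)²) = 1.5000; v₂ = distance/dt₂ = 3.0000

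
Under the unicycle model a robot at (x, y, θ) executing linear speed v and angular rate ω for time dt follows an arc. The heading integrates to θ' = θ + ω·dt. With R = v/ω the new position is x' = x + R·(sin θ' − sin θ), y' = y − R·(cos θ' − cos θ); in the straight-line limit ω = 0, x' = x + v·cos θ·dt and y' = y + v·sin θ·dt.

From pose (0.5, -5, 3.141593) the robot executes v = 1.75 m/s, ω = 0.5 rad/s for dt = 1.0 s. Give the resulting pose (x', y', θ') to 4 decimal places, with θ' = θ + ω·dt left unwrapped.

θ' = 3.1416 + 0.5·1.0 = 3.6416
R = v/ω = 1.75/0.5 = 3.5000
x' = 0.5 + 3.5000·(sin 3.6416 − sin 3.1416) = -1.1780
y' = -5 − 3.5000·(cos 3.6416 − cos 3.1416) = -5.4285

(-1.1780, -5.4285, 3.6416)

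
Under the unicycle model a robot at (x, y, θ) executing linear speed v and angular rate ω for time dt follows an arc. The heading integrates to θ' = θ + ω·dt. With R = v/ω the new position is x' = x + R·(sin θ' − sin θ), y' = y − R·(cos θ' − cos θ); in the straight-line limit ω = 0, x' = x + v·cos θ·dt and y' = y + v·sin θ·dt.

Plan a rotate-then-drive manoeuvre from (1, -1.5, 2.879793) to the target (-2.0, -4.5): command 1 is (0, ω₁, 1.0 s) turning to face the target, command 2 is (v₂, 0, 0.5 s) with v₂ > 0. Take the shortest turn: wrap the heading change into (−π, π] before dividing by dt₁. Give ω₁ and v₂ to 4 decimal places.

ω₁ = 1.0472, v₂ = 8.4853

heading to target = atan2(-4.5−-1.5, -2−1) = -2.3562
Δθ = wrap(-2.3562 − 2.8798) = 1.0472; ω₁ = Δθ/dt₁ = 1.0472
distance = √((-2−1)² + (-4.5−-1.5)²) = 4.2426; v₂ = distance/dt₂ = 8.4853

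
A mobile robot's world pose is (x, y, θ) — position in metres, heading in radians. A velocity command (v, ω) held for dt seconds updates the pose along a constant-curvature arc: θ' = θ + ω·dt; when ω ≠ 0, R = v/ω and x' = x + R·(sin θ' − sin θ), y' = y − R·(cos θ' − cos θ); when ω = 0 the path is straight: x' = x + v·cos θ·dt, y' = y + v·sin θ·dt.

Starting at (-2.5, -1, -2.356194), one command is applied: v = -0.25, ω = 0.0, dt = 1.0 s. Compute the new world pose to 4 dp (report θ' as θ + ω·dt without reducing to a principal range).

θ' = -2.3562 + 0.0·1.0 = -2.3562
ω = 0 → straight: x' = -2.5 + -0.25·cos(-2.3562)·1.0 = -2.3232
y' = -1 + -0.25·sin(-2.3562)·1.0 = -0.8232

(-2.3232, -0.8232, -2.3562)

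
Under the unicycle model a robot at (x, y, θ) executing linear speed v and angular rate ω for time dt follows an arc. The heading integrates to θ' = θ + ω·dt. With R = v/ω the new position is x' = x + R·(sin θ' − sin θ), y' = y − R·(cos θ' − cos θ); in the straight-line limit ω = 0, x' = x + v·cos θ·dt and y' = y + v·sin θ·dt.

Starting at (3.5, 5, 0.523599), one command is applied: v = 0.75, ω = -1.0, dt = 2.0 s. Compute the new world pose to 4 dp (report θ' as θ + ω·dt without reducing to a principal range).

(4.6217, 4.4212, -1.4764)

θ' = 0.5236 + -1.0·2.0 = -1.4764
R = v/ω = 0.75/-1.0 = -0.7500
x' = 3.5 + -0.7500·(sin -1.4764 − sin 0.5236) = 4.6217
y' = 5 − -0.7500·(cos -1.4764 − cos 0.5236) = 4.4212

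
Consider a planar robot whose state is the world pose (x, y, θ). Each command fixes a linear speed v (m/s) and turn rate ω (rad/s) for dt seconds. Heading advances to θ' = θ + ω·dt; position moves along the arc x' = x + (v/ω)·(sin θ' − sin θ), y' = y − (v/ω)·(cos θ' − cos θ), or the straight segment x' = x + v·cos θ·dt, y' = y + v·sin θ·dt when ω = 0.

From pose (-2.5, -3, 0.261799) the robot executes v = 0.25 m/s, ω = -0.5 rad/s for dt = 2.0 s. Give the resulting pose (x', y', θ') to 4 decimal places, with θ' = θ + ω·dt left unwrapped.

(-2.0341, -3.1131, -0.7382)

θ' = 0.2618 + -0.5·2.0 = -0.7382
R = v/ω = 0.25/-0.5 = -0.5000
x' = -2.5 + -0.5000·(sin -0.7382 − sin 0.2618) = -2.0341
y' = -3 − -0.5000·(cos -0.7382 − cos 0.2618) = -3.1131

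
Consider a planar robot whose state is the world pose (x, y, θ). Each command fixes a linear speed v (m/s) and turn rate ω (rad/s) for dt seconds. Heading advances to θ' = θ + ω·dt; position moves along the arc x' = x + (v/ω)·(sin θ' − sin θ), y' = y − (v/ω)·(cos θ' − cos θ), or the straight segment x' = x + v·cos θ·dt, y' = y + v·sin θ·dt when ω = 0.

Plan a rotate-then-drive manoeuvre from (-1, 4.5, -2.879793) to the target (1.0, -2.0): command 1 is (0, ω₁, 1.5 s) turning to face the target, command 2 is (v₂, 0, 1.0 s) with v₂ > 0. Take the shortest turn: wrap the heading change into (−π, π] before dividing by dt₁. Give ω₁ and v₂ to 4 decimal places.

heading to target = atan2(-2−4.5, 1−-1) = -1.2723
Δθ = wrap(-1.2723 − -2.8798) = 1.6075; ω₁ = Δθ/dt₁ = 1.0717
distance = √((1−-1)² + (-2−4.5)²) = 6.8007; v₂ = distance/dt₂ = 6.8007

ω₁ = 1.0717, v₂ = 6.8007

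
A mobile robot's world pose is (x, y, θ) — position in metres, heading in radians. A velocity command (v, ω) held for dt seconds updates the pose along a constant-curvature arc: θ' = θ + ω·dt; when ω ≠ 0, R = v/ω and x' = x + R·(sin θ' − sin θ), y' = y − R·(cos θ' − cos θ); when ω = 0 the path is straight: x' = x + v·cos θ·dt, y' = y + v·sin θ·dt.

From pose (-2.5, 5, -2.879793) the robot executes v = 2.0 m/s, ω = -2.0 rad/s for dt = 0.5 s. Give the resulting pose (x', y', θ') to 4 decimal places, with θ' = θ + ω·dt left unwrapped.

(-3.4318, 5.2262, -3.8798)

θ' = -2.8798 + -2.0·0.5 = -3.8798
R = v/ω = 2.0/-2.0 = -1.0000
x' = -2.5 + -1.0000·(sin -3.8798 − sin -2.8798) = -3.4318
y' = 5 − -1.0000·(cos -3.8798 − cos -2.8798) = 5.2262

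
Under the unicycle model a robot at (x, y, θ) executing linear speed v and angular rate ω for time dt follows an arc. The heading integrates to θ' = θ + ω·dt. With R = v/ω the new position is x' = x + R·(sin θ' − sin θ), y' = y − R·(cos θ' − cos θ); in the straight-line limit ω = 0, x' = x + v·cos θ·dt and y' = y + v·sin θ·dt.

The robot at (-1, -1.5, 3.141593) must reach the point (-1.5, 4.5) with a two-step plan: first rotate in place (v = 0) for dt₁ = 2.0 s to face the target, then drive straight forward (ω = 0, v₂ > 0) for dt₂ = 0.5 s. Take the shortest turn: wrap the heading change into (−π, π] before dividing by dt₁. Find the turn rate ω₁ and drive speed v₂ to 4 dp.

heading to target = atan2(4.5−-1.5, -1.5−-1) = 1.6539
Δθ = wrap(1.6539 − 3.1416) = -1.4877; ω₁ = Δθ/dt₁ = -0.7438
distance = √((-1.5−-1)² + (4.5−-1.5)²) = 6.0208; v₂ = distance/dt₂ = 12.0416

ω₁ = -0.7438, v₂ = 12.0416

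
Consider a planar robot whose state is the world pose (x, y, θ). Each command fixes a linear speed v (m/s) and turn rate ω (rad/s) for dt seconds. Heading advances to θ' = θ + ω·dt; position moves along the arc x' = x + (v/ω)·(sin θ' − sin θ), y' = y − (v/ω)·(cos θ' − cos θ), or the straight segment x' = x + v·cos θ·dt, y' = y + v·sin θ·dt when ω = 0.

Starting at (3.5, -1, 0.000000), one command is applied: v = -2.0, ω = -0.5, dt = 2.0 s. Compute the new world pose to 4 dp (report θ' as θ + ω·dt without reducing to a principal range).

(0.1341, 0.8388, -1.0000)

θ' = 0.0000 + -0.5·2.0 = -1.0000
R = v/ω = -2.0/-0.5 = 4.0000
x' = 3.5 + 4.0000·(sin -1.0000 − sin 0.0000) = 0.1341
y' = -1 − 4.0000·(cos -1.0000 − cos 0.0000) = 0.8388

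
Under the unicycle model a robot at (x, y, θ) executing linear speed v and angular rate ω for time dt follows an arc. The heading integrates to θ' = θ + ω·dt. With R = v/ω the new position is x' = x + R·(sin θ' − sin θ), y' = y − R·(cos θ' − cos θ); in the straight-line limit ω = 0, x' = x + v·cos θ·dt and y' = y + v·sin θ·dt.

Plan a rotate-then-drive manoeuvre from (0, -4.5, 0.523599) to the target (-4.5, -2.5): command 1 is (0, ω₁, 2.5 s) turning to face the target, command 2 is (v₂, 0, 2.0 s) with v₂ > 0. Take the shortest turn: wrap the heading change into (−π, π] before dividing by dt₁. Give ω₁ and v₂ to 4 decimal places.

ω₁ = 0.8799, v₂ = 2.4622

heading to target = atan2(-2.5−-4.5, -4.5−0) = 2.7234
Δθ = wrap(2.7234 − 0.5236) = 2.1998; ω₁ = Δθ/dt₁ = 0.8799
distance = √((-4.5−0)² + (-2.5−-4.5)²) = 4.9244; v₂ = distance/dt₂ = 2.4622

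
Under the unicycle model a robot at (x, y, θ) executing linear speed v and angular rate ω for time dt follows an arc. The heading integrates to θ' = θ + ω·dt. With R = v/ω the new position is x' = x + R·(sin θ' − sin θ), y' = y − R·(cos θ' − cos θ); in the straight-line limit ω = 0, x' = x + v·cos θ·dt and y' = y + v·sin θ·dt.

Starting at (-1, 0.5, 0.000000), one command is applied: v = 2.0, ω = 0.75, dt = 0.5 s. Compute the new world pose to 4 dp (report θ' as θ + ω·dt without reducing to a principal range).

(-0.0233, 0.6853, 0.3750)

θ' = 0.0000 + 0.75·0.5 = 0.3750
R = v/ω = 2.0/0.75 = 2.6667
x' = -1 + 2.6667·(sin 0.3750 − sin 0.0000) = -0.0233
y' = 0.5 − 2.6667·(cos 0.3750 − cos 0.0000) = 0.6853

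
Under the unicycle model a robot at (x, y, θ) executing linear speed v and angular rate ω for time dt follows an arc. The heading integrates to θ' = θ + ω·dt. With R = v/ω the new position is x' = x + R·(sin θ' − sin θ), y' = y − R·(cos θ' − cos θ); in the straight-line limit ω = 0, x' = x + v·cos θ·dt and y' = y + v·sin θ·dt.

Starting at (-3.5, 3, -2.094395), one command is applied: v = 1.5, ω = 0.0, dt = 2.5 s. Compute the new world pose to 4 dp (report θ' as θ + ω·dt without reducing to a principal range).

(-5.3750, -0.2476, -2.0944)

θ' = -2.0944 + 0.0·2.5 = -2.0944
ω = 0 → straight: x' = -3.5 + 1.5·cos(-2.0944)·2.5 = -5.3750
y' = 3 + 1.5·sin(-2.0944)·2.5 = -0.2476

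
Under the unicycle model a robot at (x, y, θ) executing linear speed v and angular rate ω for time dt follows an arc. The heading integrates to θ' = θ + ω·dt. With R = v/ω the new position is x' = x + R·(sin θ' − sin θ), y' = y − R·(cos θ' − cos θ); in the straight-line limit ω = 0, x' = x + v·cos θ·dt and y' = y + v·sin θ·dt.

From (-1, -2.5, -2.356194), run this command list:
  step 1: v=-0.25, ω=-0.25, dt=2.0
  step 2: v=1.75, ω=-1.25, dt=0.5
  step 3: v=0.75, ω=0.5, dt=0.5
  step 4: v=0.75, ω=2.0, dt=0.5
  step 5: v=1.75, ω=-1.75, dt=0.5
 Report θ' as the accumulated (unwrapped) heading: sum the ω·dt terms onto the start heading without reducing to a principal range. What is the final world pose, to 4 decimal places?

step 1: θ'=-2.8562 (R=1.0000) → pose (-0.5744, -2.2476, -2.8562)
step 2: θ'=-3.4812 (R=-1.4000) → pose (-1.4349, -2.2242, -3.4812)
step 3: θ'=-3.2312 (R=1.5000) → pose (-1.8004, -2.1446, -3.2312)
step 4: θ'=-2.2312 (R=0.3750) → pose (-2.1301, -2.2880, -2.2312)
step 5: θ'=-3.1062 (R=-1.0000) → pose (-2.8845, -2.6740, -3.1062)

(-2.8845, -2.6740, -3.1062)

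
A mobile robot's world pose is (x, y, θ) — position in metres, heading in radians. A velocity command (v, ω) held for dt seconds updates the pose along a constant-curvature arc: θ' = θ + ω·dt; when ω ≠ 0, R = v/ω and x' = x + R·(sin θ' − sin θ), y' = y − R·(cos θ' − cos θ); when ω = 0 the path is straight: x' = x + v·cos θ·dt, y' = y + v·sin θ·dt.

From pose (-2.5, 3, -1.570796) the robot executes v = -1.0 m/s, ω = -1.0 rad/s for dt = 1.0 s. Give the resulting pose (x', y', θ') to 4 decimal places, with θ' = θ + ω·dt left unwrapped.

θ' = -1.5708 + -1.0·1.0 = -2.5708
R = v/ω = -1.0/-1.0 = 1.0000
x' = -2.5 + 1.0000·(sin -2.5708 − sin -1.5708) = -2.0403
y' = 3 − 1.0000·(cos -2.5708 − cos -1.5708) = 3.8415

(-2.0403, 3.8415, -2.5708)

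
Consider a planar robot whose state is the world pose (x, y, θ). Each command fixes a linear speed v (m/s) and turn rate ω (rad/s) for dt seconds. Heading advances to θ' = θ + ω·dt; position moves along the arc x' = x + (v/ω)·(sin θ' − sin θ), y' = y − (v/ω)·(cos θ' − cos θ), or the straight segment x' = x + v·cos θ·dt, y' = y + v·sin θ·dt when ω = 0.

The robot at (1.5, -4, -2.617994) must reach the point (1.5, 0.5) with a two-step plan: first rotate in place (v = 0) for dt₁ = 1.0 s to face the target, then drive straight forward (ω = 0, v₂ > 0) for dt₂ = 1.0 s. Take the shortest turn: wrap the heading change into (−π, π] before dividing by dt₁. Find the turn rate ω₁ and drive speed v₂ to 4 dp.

ω₁ = -2.0944, v₂ = 4.5000

heading to target = atan2(0.5−-4, 1.5−1.5) = 1.5708
Δθ = wrap(1.5708 − -2.6180) = -2.0944; ω₁ = Δθ/dt₁ = -2.0944
distance = √((1.5−1.5)² + (0.5−-4)²) = 4.5000; v₂ = distance/dt₂ = 4.5000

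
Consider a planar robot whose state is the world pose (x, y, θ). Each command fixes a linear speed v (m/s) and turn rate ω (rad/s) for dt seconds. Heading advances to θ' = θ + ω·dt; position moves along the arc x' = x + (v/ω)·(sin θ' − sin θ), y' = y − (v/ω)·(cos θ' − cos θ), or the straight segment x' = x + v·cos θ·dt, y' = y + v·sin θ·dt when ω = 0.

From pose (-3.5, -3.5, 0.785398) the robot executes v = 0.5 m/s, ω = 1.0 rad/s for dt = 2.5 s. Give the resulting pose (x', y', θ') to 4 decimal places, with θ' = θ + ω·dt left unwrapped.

(-3.9252, -2.6516, 3.2854)

θ' = 0.7854 + 1.0·2.5 = 3.2854
R = v/ω = 0.5/1.0 = 0.5000
x' = -3.5 + 0.5000·(sin 3.2854 − sin 0.7854) = -3.9252
y' = -3.5 − 0.5000·(cos 3.2854 − cos 0.7854) = -2.6516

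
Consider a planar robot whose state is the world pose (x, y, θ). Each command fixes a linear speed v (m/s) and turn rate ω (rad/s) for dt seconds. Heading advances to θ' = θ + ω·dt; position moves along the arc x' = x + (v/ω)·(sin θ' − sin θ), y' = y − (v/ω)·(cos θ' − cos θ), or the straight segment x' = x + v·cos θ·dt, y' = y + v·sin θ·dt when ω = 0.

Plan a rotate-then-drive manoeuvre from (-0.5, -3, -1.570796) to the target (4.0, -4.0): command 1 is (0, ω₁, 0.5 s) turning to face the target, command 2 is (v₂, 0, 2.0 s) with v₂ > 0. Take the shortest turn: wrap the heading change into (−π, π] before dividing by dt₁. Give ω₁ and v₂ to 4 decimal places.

ω₁ = 2.7043, v₂ = 2.3049

heading to target = atan2(-4−-3, 4−-0.5) = -0.2187
Δθ = wrap(-0.2187 − -1.5708) = 1.3521; ω₁ = Δθ/dt₁ = 2.7043
distance = √((4−-0.5)² + (-4−-3)²) = 4.6098; v₂ = distance/dt₂ = 2.3049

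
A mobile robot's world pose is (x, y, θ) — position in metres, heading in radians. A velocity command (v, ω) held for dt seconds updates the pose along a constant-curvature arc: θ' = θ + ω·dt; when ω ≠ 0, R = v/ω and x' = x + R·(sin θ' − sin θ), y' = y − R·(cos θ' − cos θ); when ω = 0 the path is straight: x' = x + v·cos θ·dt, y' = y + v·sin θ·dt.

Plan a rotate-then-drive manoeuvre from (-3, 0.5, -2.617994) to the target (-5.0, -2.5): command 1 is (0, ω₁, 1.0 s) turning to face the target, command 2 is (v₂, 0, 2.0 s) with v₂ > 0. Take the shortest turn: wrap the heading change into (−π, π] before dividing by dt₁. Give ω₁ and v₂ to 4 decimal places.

heading to target = atan2(-2.5−0.5, -5−-3) = -2.1588
Δθ = wrap(-2.1588 − -2.6180) = 0.4592; ω₁ = Δθ/dt₁ = 0.4592
distance = √((-5−-3)² + (-2.5−0.5)²) = 3.6056; v₂ = distance/dt₂ = 1.8028

ω₁ = 0.4592, v₂ = 1.8028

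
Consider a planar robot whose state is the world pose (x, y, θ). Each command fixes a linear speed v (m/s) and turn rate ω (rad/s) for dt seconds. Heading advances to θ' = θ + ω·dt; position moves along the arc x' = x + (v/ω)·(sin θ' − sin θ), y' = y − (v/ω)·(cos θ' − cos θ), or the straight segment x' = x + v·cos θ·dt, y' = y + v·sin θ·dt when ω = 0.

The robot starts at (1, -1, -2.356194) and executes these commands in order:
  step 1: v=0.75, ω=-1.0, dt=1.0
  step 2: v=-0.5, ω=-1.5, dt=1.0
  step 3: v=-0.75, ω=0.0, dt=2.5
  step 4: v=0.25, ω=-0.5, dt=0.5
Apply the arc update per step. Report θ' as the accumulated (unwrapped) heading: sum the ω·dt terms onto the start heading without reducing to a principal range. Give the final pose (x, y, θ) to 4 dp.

(0.3333, -3.3114, -5.1062)

step 1: θ'=-3.3562 (R=-0.7500) → pose (0.3100, -1.2025, -3.3562)
step 2: θ'=-4.8562 (R=0.3333) → pose (0.5689, -1.5759, -4.8562)
step 3: θ'=-4.8562 (straight) → pose (0.3002, -3.4316, -4.8562)
step 4: θ'=-5.1062 (R=-0.5000) → pose (0.3333, -3.3114, -5.1062)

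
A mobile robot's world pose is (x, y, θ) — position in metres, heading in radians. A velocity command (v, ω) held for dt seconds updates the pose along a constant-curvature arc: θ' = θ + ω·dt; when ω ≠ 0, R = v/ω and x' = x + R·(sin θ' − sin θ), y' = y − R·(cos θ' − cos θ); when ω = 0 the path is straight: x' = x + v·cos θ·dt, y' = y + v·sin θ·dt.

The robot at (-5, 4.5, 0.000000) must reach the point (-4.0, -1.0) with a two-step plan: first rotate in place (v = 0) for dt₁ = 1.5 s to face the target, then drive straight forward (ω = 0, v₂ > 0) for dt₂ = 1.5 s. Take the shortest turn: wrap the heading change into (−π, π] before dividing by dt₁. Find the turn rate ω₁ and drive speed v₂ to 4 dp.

ω₁ = -0.9273, v₂ = 3.7268

heading to target = atan2(-1−4.5, -4−-5) = -1.3909
Δθ = wrap(-1.3909 − 0.0000) = -1.3909; ω₁ = Δθ/dt₁ = -0.9273
distance = √((-4−-5)² + (-1−4.5)²) = 5.5902; v₂ = distance/dt₂ = 3.7268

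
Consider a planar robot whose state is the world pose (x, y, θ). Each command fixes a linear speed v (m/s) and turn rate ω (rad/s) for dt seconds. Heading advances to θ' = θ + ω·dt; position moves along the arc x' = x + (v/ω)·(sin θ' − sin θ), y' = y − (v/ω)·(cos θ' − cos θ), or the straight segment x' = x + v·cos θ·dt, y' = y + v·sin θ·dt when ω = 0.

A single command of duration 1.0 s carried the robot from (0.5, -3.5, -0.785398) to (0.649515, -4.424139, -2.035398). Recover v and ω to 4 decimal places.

Δθ = -2.035398 − -0.785398 = -1.250000
ω = Δθ/dt = -1.250000/1.0 = -1.2500
R = −Δy/(cos θ' − cos θ) = -0.8000
v = R·ω = -0.8000·-1.2500 = 1.0000

v = 1.0000, ω = -1.2500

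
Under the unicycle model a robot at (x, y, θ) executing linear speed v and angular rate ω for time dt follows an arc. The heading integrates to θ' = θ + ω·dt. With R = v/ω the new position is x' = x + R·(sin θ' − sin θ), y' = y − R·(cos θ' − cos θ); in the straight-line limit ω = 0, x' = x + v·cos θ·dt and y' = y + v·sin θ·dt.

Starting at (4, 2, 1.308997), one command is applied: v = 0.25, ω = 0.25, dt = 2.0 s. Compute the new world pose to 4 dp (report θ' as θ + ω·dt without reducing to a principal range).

θ' = 1.3090 + 0.25·2.0 = 1.8090
R = v/ω = 0.25/0.25 = 1.0000
x' = 4 + 1.0000·(sin 1.8090 − sin 1.3090) = 4.0058
y' = 2 − 1.0000·(cos 1.8090 − cos 1.3090) = 2.4948

(4.0058, 2.4948, 1.8090)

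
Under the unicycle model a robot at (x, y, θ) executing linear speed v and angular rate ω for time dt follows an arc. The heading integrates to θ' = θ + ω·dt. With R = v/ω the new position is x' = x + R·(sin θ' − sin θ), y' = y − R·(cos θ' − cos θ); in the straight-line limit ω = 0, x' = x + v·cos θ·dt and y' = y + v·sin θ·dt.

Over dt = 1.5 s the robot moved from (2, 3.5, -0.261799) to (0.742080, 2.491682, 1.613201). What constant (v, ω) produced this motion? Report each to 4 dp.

Δθ = 1.613201 − -0.261799 = 1.875000
ω = Δθ/dt = 1.875000/1.5 = 1.2500
R = Δx/(sin θ' − sin θ) = -1.0000
v = R·ω = -1.0000·1.2500 = -1.2500

v = -1.2500, ω = 1.2500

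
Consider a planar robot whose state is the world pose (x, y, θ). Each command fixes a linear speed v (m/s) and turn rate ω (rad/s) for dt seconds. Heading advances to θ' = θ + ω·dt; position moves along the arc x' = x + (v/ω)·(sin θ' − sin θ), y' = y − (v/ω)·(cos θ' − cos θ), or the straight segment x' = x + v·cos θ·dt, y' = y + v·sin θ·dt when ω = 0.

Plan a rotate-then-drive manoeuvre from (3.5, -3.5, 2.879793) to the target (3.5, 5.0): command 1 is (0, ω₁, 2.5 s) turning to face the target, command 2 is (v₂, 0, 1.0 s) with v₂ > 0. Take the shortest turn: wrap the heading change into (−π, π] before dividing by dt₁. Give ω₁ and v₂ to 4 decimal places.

heading to target = atan2(5−-3.5, 3.5−3.5) = 1.5708
Δθ = wrap(1.5708 − 2.8798) = -1.3090; ω₁ = Δθ/dt₁ = -0.5236
distance = √((3.5−3.5)² + (5−-3.5)²) = 8.5000; v₂ = distance/dt₂ = 8.5000

ω₁ = -0.5236, v₂ = 8.5000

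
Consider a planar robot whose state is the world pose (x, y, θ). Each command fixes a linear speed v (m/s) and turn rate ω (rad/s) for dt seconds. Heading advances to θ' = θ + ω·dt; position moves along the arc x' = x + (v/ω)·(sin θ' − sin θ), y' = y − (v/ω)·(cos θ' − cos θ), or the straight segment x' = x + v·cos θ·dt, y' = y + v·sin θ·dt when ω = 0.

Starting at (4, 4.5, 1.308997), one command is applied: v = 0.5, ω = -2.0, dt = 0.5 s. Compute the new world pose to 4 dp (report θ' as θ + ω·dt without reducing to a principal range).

(4.1655, 4.6735, 0.3090)

θ' = 1.3090 + -2.0·0.5 = 0.3090
R = v/ω = 0.5/-2.0 = -0.2500
x' = 4 + -0.2500·(sin 0.3090 − sin 1.3090) = 4.1655
y' = 4.5 − -0.2500·(cos 0.3090 − cos 1.3090) = 4.6735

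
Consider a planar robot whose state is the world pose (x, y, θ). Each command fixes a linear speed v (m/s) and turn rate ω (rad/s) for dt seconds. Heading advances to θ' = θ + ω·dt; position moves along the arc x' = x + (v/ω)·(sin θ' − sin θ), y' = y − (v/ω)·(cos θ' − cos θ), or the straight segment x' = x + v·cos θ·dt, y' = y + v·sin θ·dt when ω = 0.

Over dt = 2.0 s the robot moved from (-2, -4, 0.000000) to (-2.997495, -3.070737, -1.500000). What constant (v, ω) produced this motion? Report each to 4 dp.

v = -0.7500, ω = -0.7500

Δθ = -1.500000 − 0.000000 = -1.500000
ω = Δθ/dt = -1.500000/2.0 = -0.7500
R = Δx/(sin θ' − sin θ) = 1.0000
v = R·ω = 1.0000·-0.7500 = -0.7500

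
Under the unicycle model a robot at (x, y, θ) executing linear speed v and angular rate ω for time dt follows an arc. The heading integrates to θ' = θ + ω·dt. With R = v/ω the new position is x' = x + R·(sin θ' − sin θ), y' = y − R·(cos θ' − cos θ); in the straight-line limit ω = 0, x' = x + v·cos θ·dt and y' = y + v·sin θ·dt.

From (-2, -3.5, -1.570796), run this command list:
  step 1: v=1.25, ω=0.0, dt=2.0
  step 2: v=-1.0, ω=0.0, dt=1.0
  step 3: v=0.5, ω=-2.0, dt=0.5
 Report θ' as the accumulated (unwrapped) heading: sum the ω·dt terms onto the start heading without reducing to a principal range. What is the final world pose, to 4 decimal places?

(-2.1149, -5.2104, -2.5708)

step 1: θ'=-1.5708 (straight) → pose (-2.0000, -6.0000, -1.5708)
step 2: θ'=-1.5708 (straight) → pose (-2.0000, -5.0000, -1.5708)
step 3: θ'=-2.5708 (R=-0.2500) → pose (-2.1149, -5.2104, -2.5708)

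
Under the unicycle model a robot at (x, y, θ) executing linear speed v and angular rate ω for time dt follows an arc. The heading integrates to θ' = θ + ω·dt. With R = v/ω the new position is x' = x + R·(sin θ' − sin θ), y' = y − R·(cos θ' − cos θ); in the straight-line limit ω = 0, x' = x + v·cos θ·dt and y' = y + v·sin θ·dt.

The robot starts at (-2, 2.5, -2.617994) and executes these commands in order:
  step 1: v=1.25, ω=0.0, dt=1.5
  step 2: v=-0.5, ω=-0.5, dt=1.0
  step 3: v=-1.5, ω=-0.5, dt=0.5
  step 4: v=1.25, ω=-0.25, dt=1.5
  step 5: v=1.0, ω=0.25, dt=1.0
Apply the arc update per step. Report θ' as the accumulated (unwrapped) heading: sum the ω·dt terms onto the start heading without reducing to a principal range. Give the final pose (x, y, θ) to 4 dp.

(-4.9962, 2.8275, -3.4930)

step 1: θ'=-2.6180 (straight) → pose (-3.6238, 1.5625, -2.6180)
step 2: θ'=-3.1180 (R=1.0000) → pose (-3.1474, 1.6962, -3.1180)
step 3: θ'=-3.3680 (R=3.0000) → pose (-2.4032, 1.6205, -3.3680)
step 4: θ'=-3.7430 (R=-5.0000) → pose (-4.1098, 2.3702, -3.7430)
step 5: θ'=-3.4930 (R=4.0000) → pose (-4.9962, 2.8275, -3.4930)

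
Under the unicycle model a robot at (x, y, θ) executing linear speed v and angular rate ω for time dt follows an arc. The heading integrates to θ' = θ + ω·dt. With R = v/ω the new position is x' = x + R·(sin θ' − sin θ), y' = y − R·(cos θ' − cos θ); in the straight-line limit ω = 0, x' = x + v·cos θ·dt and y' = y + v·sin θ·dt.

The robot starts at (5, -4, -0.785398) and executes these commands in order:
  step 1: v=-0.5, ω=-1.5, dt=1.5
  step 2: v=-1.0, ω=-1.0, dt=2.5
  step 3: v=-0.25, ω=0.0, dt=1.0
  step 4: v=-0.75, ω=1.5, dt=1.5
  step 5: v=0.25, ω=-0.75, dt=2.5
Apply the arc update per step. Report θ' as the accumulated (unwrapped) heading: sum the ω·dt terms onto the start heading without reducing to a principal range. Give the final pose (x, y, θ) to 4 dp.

(5.8188, -5.7176, -5.1604)

step 1: θ'=-3.0354 (R=0.3333) → pose (5.2004, -3.4328, -3.0354)
step 2: θ'=-5.5354 (R=1.0000) → pose (5.9864, -5.1604, -5.5354)
step 3: θ'=-5.5354 (straight) → pose (5.8031, -5.3304, -5.5354)
step 4: θ'=-3.2854 (R=-0.5000) → pose (6.0714, -6.1918, -3.2854)
step 5: θ'=-5.1604 (R=-0.3333) → pose (5.8188, -5.7176, -5.1604)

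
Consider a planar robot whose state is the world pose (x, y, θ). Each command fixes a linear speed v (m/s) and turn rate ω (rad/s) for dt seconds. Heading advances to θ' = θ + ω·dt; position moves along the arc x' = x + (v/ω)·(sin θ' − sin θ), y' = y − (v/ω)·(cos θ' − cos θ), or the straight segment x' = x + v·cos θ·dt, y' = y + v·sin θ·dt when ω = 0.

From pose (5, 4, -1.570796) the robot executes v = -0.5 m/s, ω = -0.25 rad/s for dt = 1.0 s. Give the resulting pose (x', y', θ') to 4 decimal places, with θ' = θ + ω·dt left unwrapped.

θ' = -1.5708 + -0.25·1.0 = -1.8208
R = v/ω = -0.5/-0.25 = 2.0000
x' = 5 + 2.0000·(sin -1.8208 − sin -1.5708) = 5.0622
y' = 4 − 2.0000·(cos -1.8208 − cos -1.5708) = 4.4948

(5.0622, 4.4948, -1.8208)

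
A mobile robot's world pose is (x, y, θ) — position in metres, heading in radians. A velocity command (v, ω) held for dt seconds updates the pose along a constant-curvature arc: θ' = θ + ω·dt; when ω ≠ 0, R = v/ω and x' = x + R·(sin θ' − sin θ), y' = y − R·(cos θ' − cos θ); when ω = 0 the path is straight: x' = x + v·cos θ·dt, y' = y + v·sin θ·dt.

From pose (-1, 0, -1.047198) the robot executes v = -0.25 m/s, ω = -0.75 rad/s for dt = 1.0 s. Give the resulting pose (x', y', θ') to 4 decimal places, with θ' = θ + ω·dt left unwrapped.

(-1.0362, 0.2415, -1.7972)

θ' = -1.0472 + -0.75·1.0 = -1.7972
R = v/ω = -0.25/-0.75 = 0.3333
x' = -1 + 0.3333·(sin -1.7972 − sin -1.0472) = -1.0362
y' = 0 − 0.3333·(cos -1.7972 − cos -1.0472) = 0.2415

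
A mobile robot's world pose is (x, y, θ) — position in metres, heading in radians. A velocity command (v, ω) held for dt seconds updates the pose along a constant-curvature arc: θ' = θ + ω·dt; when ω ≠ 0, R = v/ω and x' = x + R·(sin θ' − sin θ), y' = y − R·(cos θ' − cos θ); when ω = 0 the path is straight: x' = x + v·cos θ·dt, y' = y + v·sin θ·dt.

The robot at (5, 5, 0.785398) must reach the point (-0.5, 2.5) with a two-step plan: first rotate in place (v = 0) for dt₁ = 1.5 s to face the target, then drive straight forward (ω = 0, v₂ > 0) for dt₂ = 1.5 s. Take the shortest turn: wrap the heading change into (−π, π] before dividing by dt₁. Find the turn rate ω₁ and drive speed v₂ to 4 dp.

ω₁ = 1.8552, v₂ = 4.0277

heading to target = atan2(2.5−5, -0.5−5) = -2.7150
Δθ = wrap(-2.7150 − 0.7854) = 2.7828; ω₁ = Δθ/dt₁ = 1.8552
distance = √((-0.5−5)² + (2.5−5)²) = 6.0415; v₂ = distance/dt₂ = 4.0277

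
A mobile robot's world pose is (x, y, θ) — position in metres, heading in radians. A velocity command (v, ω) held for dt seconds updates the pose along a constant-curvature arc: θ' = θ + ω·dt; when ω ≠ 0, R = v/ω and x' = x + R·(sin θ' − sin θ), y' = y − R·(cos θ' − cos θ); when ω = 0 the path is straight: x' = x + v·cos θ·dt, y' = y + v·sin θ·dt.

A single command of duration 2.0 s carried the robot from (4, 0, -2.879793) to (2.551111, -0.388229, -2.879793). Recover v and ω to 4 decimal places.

v = 0.7500, ω = 0.0000

Δθ = -2.879793 − -2.879793 = 0.000000
ω = Δθ/dt = 0.000000/2.0 = 0.0000
ω = 0 → v = (Δx·cos θ + Δy·sin θ)/dt = 0.7500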